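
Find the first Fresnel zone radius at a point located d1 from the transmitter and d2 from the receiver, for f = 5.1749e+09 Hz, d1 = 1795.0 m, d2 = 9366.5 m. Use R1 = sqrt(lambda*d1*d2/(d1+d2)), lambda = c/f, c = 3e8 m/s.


lambda = c / f = 3.0000e+08 / 5.1749e+09 = 0.05797213 m
R1 = sqrt(0.05797213 * 1795.0 * 9366.5 / (1795.0 + 9366.5)) = 9.345 m

9.345 m


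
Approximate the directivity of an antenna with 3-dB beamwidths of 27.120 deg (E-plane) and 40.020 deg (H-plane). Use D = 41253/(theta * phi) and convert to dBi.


D_linear = 41253 / (27.120 * 40.020) = 38.00920
D_dBi = 10 * log10(38.00920) = 15.80 dBi

15.80 dBi


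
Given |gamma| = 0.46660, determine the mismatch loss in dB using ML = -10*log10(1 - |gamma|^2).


ML = -10 * log10(1 - 0.46660^2) = -10 * log10(0.78228444) = 1.066 dB

1.066 dB


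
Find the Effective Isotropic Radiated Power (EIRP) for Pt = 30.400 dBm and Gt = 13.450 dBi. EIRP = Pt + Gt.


EIRP = Pt + Gt = 30.400 + 13.450 = 43.85 dBm

43.85 dBm


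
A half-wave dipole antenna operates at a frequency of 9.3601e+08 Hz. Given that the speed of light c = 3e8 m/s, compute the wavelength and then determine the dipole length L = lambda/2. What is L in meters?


lambda = c / f = 3.0000e+08 / 9.3601e+08 = 0.3205094 m
L = lambda / 2 = 0.3205094 / 2 = 0.1603 m

0.1603 m


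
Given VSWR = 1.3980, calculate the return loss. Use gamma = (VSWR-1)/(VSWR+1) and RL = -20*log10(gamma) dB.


gamma = (1.3980 - 1) / (1.3980 + 1) = 0.1659716
RL = -20 * log10(0.1659716) = 15.60 dB

15.60 dB


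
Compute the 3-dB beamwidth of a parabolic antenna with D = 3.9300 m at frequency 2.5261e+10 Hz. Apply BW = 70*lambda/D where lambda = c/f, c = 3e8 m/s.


lambda = c / f = 3.0000e+08 / 2.5261e+10 = 0.01187601 m
BW = 70 * 0.01187601 / 3.9300 = 0.2115 deg

0.2115 deg


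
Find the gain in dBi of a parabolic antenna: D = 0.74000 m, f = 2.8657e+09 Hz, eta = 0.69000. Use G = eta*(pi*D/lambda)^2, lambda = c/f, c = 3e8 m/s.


lambda = c / f = 3.0000e+08 / 2.8657e+09 = 0.1046865 m
G_linear = 0.69000 * (pi * 0.74000 / 0.1046865)^2 = 340.2757
G_dBi = 10 * log10(340.2757) = 25.32 dBi

25.32 dBi


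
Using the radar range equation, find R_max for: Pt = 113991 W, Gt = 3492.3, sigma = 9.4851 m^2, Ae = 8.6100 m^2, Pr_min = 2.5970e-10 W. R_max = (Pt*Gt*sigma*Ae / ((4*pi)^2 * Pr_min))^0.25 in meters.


R^4 = 113991*3492.3*9.4851*8.6100 / ((4*pi)^2 * 2.5970e-10) = 7.927486e+17
R_max = 7.927486e+17^0.25 = 29839 m

29839 m


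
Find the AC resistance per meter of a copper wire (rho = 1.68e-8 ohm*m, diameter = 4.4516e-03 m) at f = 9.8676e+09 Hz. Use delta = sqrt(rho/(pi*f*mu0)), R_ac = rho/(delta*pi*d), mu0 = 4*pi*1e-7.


delta = sqrt(1.68e-8 / (pi * 9.8676e+09 * 4*pi*1e-7)) = 6.567030e-07 m
R_ac = 1.68e-8 / (6.567030e-07 * pi * 4.4516e-03) = 1.829 ohm/m

1.829 ohm/m


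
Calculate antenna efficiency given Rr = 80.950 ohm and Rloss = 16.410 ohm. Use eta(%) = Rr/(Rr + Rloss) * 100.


eta = 80.950 / (80.950 + 16.410) * 100 = 83.15%

83.15%


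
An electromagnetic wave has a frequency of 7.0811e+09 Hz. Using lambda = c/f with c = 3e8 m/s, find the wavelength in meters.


lambda = c / f = 3.0000e+08 / 7.0811e+09 = 0.04237 m

0.04237 m


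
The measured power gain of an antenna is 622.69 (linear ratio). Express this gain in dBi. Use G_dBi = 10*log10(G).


G_dBi = 10 * log10(622.69) = 27.94 dBi

27.94 dBi


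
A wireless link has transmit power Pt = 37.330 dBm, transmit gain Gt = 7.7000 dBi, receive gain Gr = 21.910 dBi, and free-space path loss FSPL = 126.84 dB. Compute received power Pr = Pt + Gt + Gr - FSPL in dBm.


Pr = 37.330 + 7.7000 + 21.910 - 126.84 = -59.90 dBm

-59.90 dBm


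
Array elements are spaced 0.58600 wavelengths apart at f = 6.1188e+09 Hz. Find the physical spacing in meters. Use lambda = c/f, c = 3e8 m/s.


lambda = c / f = 3.0000e+08 / 6.1188e+09 = 0.04902922 m
d = 0.58600 * 0.04902922 = 0.02873 m

0.02873 m


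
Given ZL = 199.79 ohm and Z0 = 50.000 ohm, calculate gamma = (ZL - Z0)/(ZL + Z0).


gamma = (199.79 - 50.000) / (199.79 + 50.000) = 0.5997

0.5997


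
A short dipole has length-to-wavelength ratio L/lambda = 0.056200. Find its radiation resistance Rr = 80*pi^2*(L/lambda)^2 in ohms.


Rr = 80 * pi^2 * (0.056200)^2 = 80 * 9.869604 * 3.158440e-03 = 2.494 ohm

2.494 ohm


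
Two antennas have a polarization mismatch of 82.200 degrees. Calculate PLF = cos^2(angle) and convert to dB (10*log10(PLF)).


PLF_linear = cos^2(82.200 deg) = 0.01841872
PLF_dB = 10 * log10(0.01841872) = -17.35 dB

-17.35 dB


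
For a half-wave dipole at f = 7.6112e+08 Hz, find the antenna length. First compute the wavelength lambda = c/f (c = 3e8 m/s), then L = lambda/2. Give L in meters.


lambda = c / f = 3.0000e+08 / 7.6112e+08 = 0.3941560 m
L = lambda / 2 = 0.3941560 / 2 = 0.1971 m

0.1971 m


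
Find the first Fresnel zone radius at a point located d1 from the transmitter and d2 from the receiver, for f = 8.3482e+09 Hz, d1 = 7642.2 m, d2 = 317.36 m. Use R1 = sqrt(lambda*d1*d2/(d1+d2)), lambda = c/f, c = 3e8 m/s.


lambda = c / f = 3.0000e+08 / 8.3482e+09 = 0.03593589 m
R1 = sqrt(0.03593589 * 7642.2 * 317.36 / (7642.2 + 317.36)) = 3.309 m

3.309 m


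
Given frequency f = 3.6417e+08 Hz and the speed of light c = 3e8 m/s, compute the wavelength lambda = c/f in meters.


lambda = c / f = 3.0000e+08 / 3.6417e+08 = 0.8238 m

0.8238 m


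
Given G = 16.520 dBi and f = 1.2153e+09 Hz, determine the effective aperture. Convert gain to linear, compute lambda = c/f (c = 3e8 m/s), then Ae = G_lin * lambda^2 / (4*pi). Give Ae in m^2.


lambda = c / f = 3.0000e+08 / 1.2153e+09 = 0.2468526 m
G_linear = 10^(16.520/10) = 44.87454
Ae = G_linear * lambda^2 / (4*pi) = 44.87454 * 0.2468526^2 / (4*pi) = 0.2176 m^2

0.2176 m^2


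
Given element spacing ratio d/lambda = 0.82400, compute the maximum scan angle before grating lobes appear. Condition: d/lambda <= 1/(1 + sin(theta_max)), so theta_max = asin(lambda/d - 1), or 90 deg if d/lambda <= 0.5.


lambda/d - 1 = 1/0.82400 - 1 = 0.2135922
theta_max = asin(0.2135922) = 12.33 deg

12.33 deg


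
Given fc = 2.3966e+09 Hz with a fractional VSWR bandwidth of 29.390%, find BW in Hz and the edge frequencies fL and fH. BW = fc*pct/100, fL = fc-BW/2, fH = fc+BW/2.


BW = 2.3966e+09 * 29.390/100 = 7.043607e+08 Hz
fL = 2.3966e+09 - 7.043607e+08/2 = 2.044e+09 Hz
fH = 2.3966e+09 + 7.043607e+08/2 = 2.749e+09 Hz

BW=7.044e+08 Hz, fL=2.044e+09 Hz, fH=2.749e+09 Hz


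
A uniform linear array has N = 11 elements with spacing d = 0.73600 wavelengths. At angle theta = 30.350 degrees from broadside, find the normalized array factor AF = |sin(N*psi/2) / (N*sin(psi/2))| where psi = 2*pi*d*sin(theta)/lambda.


psi = 2*pi*0.73600*sin(30.350 deg) = 2.336633 rad
AF = |sin(11*2.336633/2) / (11*sin(2.336633/2))| = 0.02779

0.02779


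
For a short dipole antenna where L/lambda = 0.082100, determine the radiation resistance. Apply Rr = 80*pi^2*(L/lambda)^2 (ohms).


Rr = 80 * pi^2 * (0.082100)^2 = 80 * 9.869604 * 6.740410e-03 = 5.322 ohm

5.322 ohm


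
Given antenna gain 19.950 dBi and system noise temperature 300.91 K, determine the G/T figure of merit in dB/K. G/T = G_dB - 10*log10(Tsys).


G/T = 19.950 - 10*log10(300.91) = 19.950 - 24.78437 = -4.834 dB/K

-4.834 dB/K


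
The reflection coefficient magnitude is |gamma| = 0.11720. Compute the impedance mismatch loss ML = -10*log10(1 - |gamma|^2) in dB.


ML = -10 * log10(1 - 0.11720^2) = -10 * log10(0.98626416) = 0.06007 dB

0.06007 dB


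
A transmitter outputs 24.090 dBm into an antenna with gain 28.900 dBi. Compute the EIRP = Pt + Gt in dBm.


EIRP = Pt + Gt = 24.090 + 28.900 = 52.99 dBm

52.99 dBm


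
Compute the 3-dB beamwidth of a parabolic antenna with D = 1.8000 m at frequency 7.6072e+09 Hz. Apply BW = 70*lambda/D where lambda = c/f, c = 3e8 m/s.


lambda = c / f = 3.0000e+08 / 7.6072e+09 = 0.03943632 m
BW = 70 * 0.03943632 / 1.8000 = 1.534 deg

1.534 deg


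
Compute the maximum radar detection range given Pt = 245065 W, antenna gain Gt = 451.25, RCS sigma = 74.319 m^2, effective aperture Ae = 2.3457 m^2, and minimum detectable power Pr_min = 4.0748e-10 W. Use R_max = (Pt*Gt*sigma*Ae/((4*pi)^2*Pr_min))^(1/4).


R^4 = 245065*451.25*74.319*2.3457 / ((4*pi)^2 * 4.0748e-10) = 2.996021e+17
R_max = 2.996021e+17^0.25 = 23396 m

23396 m


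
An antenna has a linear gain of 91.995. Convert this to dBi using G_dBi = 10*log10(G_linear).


G_dBi = 10 * log10(91.995) = 19.64 dBi

19.64 dBi


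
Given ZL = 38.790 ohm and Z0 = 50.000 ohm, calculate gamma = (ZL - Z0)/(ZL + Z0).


gamma = (38.790 - 50.000) / (38.790 + 50.000) = -0.1263

-0.1263


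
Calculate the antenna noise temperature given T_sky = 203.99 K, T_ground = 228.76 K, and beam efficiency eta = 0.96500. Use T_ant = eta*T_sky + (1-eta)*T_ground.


T_ant = 0.96500 * 203.99 + (1 - 0.96500) * 228.76 = 204.9 K

204.9 K


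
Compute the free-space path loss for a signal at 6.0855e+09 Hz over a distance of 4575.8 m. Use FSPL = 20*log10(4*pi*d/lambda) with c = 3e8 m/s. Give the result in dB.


lambda = c / f = 3.0000e+08 / 6.0855e+09 = 0.04929751 m
FSPL = 20 * log10(4*pi*4575.8/0.04929751) = 121.3 dB

121.3 dB


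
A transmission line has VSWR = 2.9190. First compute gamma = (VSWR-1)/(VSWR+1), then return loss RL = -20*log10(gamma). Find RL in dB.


gamma = (2.9190 - 1) / (2.9190 + 1) = 0.4896657
RL = -20 * log10(0.4896657) = 6.202 dB

6.202 dB


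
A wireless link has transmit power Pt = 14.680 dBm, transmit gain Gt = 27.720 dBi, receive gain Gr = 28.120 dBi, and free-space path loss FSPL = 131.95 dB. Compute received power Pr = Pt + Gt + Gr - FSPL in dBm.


Pr = 14.680 + 27.720 + 28.120 - 131.95 = -61.43 dBm

-61.43 dBm


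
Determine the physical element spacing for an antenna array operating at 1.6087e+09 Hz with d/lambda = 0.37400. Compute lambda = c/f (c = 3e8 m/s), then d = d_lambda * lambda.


lambda = c / f = 3.0000e+08 / 1.6087e+09 = 0.1864860 m
d = 0.37400 * 0.1864860 = 0.06975 m

0.06975 m


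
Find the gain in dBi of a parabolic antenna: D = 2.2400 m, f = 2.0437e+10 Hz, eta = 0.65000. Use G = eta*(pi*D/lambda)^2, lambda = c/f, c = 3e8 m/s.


lambda = c / f = 3.0000e+08 / 2.0437e+10 = 0.01467926 m
G_linear = 0.65000 * (pi * 2.2400 / 0.01467926)^2 = 149382.9
G_dBi = 10 * log10(149382.9) = 51.74 dBi

51.74 dBi


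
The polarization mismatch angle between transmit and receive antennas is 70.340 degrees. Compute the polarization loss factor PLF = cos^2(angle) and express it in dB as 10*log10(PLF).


PLF_linear = cos^2(70.340 deg) = 0.1131905
PLF_dB = 10 * log10(0.1131905) = -9.462 dB

-9.462 dB


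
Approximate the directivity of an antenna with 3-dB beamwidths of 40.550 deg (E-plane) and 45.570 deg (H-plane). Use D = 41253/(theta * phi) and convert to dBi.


D_linear = 41253 / (40.550 * 45.570) = 22.32470
D_dBi = 10 * log10(22.32470) = 13.49 dBi

13.49 dBi


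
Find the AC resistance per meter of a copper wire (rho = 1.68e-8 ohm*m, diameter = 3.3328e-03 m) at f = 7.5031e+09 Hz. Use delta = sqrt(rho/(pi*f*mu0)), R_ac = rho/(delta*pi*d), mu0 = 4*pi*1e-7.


delta = sqrt(1.68e-8 / (pi * 7.5031e+09 * 4*pi*1e-7)) = 7.531030e-07 m
R_ac = 1.68e-8 / (7.531030e-07 * pi * 3.3328e-03) = 2.131 ohm/m

2.131 ohm/m


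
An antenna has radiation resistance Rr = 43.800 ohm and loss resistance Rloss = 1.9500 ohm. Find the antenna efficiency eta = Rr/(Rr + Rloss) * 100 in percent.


eta = 43.800 / (43.800 + 1.9500) * 100 = 95.74%

95.74%


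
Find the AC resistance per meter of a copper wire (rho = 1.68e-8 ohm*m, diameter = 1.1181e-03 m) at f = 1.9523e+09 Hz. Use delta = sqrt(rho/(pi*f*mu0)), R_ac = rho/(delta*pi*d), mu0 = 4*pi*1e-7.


delta = sqrt(1.68e-8 / (pi * 1.9523e+09 * 4*pi*1e-7)) = 1.476391e-06 m
R_ac = 1.68e-8 / (1.476391e-06 * pi * 1.1181e-03) = 3.239 ohm/m

3.239 ohm/m


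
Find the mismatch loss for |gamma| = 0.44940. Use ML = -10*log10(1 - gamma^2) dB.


ML = -10 * log10(1 - 0.44940^2) = -10 * log10(0.79803964) = 0.9798 dB

0.9798 dB


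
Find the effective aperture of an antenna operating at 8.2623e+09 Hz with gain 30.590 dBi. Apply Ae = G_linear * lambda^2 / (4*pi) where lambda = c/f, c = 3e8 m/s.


lambda = c / f = 3.0000e+08 / 8.2623e+09 = 0.03630950 m
G_linear = 10^(30.590/10) = 1145.513
Ae = G_linear * lambda^2 / (4*pi) = 1145.513 * 0.03630950^2 / (4*pi) = 0.1202 m^2

0.1202 m^2


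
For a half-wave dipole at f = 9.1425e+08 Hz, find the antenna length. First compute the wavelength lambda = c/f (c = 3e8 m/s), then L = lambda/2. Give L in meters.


lambda = c / f = 3.0000e+08 / 9.1425e+08 = 0.3281378 m
L = lambda / 2 = 0.3281378 / 2 = 0.1641 m

0.1641 m


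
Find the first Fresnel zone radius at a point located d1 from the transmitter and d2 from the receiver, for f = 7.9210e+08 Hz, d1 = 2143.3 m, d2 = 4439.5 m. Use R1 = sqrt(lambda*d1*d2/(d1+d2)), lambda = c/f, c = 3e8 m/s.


lambda = c / f = 3.0000e+08 / 7.9210e+08 = 0.3787401 m
R1 = sqrt(0.3787401 * 2143.3 * 4439.5 / (2143.3 + 4439.5)) = 23.40 m

23.40 m


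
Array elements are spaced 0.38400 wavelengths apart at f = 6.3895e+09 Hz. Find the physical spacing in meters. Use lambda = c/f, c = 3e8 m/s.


lambda = c / f = 3.0000e+08 / 6.3895e+09 = 0.04695203 m
d = 0.38400 * 0.04695203 = 0.01803 m

0.01803 m


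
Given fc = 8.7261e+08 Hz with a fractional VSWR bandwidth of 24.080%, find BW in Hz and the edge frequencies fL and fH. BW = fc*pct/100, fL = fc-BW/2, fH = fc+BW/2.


BW = 8.7261e+08 * 24.080/100 = 2.101245e+08 Hz
fL = 8.7261e+08 - 2.101245e+08/2 = 7.675e+08 Hz
fH = 8.7261e+08 + 2.101245e+08/2 = 9.777e+08 Hz

BW=2.101e+08 Hz, fL=7.675e+08 Hz, fH=9.777e+08 Hz


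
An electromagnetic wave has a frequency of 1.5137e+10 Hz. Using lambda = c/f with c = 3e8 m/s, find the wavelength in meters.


lambda = c / f = 3.0000e+08 / 1.5137e+10 = 0.01982 m

0.01982 m


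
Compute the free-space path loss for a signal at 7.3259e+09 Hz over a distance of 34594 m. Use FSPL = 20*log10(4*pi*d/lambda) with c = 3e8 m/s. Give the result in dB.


lambda = c / f = 3.0000e+08 / 7.3259e+09 = 0.04095060 m
FSPL = 20 * log10(4*pi*34594/0.04095060) = 140.5 dB

140.5 dB


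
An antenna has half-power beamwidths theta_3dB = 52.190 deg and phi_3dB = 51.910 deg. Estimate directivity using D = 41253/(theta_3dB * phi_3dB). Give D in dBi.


D_linear = 41253 / (52.190 * 51.910) = 15.22710
D_dBi = 10 * log10(15.22710) = 11.83 dBi

11.83 dBi


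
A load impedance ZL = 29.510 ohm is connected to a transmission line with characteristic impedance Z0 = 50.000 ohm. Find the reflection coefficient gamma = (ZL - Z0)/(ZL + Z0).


gamma = (29.510 - 50.000) / (29.510 + 50.000) = -0.2577

-0.2577


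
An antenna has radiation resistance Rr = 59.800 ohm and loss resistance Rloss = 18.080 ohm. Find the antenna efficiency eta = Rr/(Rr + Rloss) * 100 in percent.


eta = 59.800 / (59.800 + 18.080) * 100 = 76.78%

76.78%


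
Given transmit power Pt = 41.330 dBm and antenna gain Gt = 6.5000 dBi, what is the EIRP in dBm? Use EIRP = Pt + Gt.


EIRP = Pt + Gt = 41.330 + 6.5000 = 47.83 dBm

47.83 dBm


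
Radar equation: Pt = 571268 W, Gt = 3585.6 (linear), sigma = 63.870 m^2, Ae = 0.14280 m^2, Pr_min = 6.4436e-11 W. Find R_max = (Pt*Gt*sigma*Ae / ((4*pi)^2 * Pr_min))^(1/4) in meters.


R^4 = 571268*3585.6*63.870*0.14280 / ((4*pi)^2 * 6.4436e-11) = 1.836025e+18
R_max = 1.836025e+18^0.25 = 36810 m

36810 m


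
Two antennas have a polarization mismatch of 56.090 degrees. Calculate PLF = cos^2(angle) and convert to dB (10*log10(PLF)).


PLF_linear = cos^2(56.090 deg) = 0.3112412
PLF_dB = 10 * log10(0.3112412) = -5.069 dB

-5.069 dB


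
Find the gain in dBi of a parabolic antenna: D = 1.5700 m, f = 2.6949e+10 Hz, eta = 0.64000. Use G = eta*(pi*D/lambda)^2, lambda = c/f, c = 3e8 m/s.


lambda = c / f = 3.0000e+08 / 2.6949e+10 = 0.01113214 m
G_linear = 0.64000 * (pi * 1.5700 / 0.01113214)^2 = 125638.2
G_dBi = 10 * log10(125638.2) = 50.99 dBi

50.99 dBi


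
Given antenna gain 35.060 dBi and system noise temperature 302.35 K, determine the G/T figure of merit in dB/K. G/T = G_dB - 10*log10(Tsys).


G/T = 35.060 - 10*log10(302.35) = 35.060 - 24.80510 = 10.25 dB/K

10.25 dB/K


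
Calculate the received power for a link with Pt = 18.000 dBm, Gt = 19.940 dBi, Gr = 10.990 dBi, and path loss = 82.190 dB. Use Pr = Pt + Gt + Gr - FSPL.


Pr = 18.000 + 19.940 + 10.990 - 82.190 = -33.26 dBm

-33.26 dBm


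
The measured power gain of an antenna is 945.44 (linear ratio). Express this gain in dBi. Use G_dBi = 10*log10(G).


G_dBi = 10 * log10(945.44) = 29.76 dBi

29.76 dBi


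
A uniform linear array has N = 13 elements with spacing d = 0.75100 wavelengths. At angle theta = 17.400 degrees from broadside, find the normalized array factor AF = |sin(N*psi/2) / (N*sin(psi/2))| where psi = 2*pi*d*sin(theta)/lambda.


psi = 2*pi*0.75100*sin(17.400 deg) = 1.411075 rad
AF = |sin(13*1.411075/2) / (13*sin(1.411075/2))| = 0.02967

0.02967


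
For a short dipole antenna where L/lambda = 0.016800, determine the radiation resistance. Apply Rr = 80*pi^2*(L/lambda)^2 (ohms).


Rr = 80 * pi^2 * (0.016800)^2 = 80 * 9.869604 * 2.822400e-04 = 0.2228 ohm

0.2228 ohm


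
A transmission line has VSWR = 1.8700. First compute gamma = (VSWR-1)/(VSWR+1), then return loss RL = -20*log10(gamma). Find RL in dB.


gamma = (1.8700 - 1) / (1.8700 + 1) = 0.3031359
RL = -20 * log10(0.3031359) = 10.37 dB

10.37 dB


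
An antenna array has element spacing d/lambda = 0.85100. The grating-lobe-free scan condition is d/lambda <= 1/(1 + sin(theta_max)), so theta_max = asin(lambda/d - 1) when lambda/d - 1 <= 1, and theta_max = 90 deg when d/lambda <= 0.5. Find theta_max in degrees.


lambda/d - 1 = 1/0.85100 - 1 = 0.1750881
theta_max = asin(0.1750881) = 10.08 deg

10.08 deg


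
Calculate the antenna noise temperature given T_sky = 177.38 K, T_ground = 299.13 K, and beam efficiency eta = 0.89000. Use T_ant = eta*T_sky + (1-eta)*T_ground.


T_ant = 0.89000 * 177.38 + (1 - 0.89000) * 299.13 = 190.8 K

190.8 K


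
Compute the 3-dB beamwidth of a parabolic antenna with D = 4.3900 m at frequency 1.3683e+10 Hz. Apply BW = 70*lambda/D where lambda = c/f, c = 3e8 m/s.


lambda = c / f = 3.0000e+08 / 1.3683e+10 = 0.02192502 m
BW = 70 * 0.02192502 / 4.3900 = 0.3496 deg

0.3496 deg


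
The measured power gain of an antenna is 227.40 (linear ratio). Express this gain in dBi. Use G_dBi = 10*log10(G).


G_dBi = 10 * log10(227.40) = 23.57 dBi

23.57 dBi


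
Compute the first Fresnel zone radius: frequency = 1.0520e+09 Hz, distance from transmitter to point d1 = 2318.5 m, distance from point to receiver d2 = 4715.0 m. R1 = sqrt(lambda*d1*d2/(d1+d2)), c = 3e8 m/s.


lambda = c / f = 3.0000e+08 / 1.0520e+09 = 0.2851711 m
R1 = sqrt(0.2851711 * 2318.5 * 4715.0 / (2318.5 + 4715.0)) = 21.05 m

21.05 m


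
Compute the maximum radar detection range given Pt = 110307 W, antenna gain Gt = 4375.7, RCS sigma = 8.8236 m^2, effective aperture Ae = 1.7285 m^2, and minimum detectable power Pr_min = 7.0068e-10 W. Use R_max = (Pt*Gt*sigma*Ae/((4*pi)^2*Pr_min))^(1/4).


R^4 = 110307*4375.7*8.8236*1.7285 / ((4*pi)^2 * 7.0068e-10) = 6.653135e+16
R_max = 6.653135e+16^0.25 = 16060 m

16060 m


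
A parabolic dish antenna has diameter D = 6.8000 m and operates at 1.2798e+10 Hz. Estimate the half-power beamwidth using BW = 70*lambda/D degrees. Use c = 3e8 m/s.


lambda = c / f = 3.0000e+08 / 1.2798e+10 = 0.02344116 m
BW = 70 * 0.02344116 / 6.8000 = 0.2413 deg

0.2413 deg


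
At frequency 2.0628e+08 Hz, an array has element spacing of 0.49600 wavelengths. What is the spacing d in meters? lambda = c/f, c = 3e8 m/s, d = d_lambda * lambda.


lambda = c / f = 3.0000e+08 / 2.0628e+08 = 1.454334 m
d = 0.49600 * 1.454334 = 0.7213 m

0.7213 m


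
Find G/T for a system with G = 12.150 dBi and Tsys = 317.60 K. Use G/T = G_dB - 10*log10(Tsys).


G/T = 12.150 - 10*log10(317.60) = 12.150 - 25.01880 = -12.87 dB/K

-12.87 dB/K


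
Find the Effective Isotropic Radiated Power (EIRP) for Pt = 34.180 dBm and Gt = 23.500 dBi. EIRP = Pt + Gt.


EIRP = Pt + Gt = 34.180 + 23.500 = 57.68 dBm

57.68 dBm


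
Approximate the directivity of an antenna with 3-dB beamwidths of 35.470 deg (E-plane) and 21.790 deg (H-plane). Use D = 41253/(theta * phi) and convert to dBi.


D_linear = 41253 / (35.470 * 21.790) = 53.37491
D_dBi = 10 * log10(53.37491) = 17.27 dBi

17.27 dBi


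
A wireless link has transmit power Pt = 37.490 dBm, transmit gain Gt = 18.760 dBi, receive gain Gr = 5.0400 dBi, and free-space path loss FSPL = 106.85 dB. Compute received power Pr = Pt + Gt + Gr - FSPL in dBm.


Pr = 37.490 + 18.760 + 5.0400 - 106.85 = -45.56 dBm

-45.56 dBm


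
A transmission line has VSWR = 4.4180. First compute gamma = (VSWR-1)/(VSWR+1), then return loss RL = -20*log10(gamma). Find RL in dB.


gamma = (4.4180 - 1) / (4.4180 + 1) = 0.6308601
RL = -20 * log10(0.6308601) = 4.001 dB

4.001 dB


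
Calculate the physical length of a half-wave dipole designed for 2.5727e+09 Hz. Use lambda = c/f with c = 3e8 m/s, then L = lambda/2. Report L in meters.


lambda = c / f = 3.0000e+08 / 2.5727e+09 = 0.1166090 m
L = lambda / 2 = 0.1166090 / 2 = 0.05830 m

0.05830 m


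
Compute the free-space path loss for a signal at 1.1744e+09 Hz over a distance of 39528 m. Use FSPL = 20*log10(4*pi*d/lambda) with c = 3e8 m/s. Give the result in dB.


lambda = c / f = 3.0000e+08 / 1.1744e+09 = 0.2554496 m
FSPL = 20 * log10(4*pi*39528/0.2554496) = 125.8 dB

125.8 dB


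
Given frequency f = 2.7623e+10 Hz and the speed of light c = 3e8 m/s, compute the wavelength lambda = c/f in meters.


lambda = c / f = 3.0000e+08 / 2.7623e+10 = 0.01086 m

0.01086 m


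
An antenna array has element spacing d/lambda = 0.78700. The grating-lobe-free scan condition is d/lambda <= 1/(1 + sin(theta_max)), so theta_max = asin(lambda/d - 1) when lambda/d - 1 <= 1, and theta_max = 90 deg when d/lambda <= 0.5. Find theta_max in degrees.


lambda/d - 1 = 1/0.78700 - 1 = 0.2706480
theta_max = asin(0.2706480) = 15.70 deg

15.70 deg


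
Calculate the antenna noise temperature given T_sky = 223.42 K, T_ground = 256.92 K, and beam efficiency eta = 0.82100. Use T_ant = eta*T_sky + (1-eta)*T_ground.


T_ant = 0.82100 * 223.42 + (1 - 0.82100) * 256.92 = 229.4 K

229.4 K


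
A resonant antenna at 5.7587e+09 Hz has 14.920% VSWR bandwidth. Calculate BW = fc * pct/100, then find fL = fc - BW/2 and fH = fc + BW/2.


BW = 5.7587e+09 * 14.920/100 = 8.591980e+08 Hz
fL = 5.7587e+09 - 8.591980e+08/2 = 5.329e+09 Hz
fH = 5.7587e+09 + 8.591980e+08/2 = 6.188e+09 Hz

BW=8.592e+08 Hz, fL=5.329e+09 Hz, fH=6.188e+09 Hz


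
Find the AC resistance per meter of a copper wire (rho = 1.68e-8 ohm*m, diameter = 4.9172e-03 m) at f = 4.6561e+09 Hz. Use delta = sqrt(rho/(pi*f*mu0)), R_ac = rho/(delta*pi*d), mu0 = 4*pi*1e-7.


delta = sqrt(1.68e-8 / (pi * 4.6561e+09 * 4*pi*1e-7)) = 9.560126e-07 m
R_ac = 1.68e-8 / (9.560126e-07 * pi * 4.9172e-03) = 1.138 ohm/m

1.138 ohm/m


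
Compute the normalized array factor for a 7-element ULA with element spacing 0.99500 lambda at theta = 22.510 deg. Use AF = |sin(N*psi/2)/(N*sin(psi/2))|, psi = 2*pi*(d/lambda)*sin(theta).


psi = 2*pi*0.99500*sin(22.510 deg) = 2.393457 rad
AF = |sin(7*2.393457/2) / (7*sin(2.393457/2))| = 0.1329

0.1329


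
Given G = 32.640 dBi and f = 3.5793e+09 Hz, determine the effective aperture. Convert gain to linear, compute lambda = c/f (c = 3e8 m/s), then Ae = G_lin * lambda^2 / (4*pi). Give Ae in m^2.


lambda = c / f = 3.0000e+08 / 3.5793e+09 = 0.08381527 m
G_linear = 10^(32.640/10) = 1836.538
Ae = G_linear * lambda^2 / (4*pi) = 1836.538 * 0.08381527^2 / (4*pi) = 1.027 m^2

1.027 m^2


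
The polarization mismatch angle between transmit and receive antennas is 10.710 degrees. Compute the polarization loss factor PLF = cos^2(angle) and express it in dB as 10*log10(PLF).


PLF_linear = cos^2(10.710 deg) = 0.9654642
PLF_dB = 10 * log10(0.9654642) = -0.1526 dB

-0.1526 dB


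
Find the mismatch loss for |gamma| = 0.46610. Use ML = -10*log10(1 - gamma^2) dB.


ML = -10 * log10(1 - 0.46610^2) = -10 * log10(0.78275079) = 1.064 dB

1.064 dB


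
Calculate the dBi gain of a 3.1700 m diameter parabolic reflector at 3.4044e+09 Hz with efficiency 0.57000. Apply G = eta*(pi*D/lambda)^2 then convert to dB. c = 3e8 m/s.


lambda = c / f = 3.0000e+08 / 3.4044e+09 = 0.08812125 m
G_linear = 0.57000 * (pi * 3.1700 / 0.08812125)^2 = 7280.008
G_dBi = 10 * log10(7280.008) = 38.62 dBi

38.62 dBi


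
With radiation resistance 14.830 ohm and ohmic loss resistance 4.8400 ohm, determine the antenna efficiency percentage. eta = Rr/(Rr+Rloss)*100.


eta = 14.830 / (14.830 + 4.8400) * 100 = 75.39%

75.39%


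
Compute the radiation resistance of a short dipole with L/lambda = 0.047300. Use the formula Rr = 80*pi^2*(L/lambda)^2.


Rr = 80 * pi^2 * (0.047300)^2 = 80 * 9.869604 * 2.237290e-03 = 1.766 ohm

1.766 ohm


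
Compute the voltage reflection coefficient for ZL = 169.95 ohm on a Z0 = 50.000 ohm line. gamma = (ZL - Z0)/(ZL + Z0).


gamma = (169.95 - 50.000) / (169.95 + 50.000) = 0.5454

0.5454


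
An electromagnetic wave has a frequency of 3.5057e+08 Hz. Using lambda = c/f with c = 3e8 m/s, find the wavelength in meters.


lambda = c / f = 3.0000e+08 / 3.5057e+08 = 0.8557 m

0.8557 m


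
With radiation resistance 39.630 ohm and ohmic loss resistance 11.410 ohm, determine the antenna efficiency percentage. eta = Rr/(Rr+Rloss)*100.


eta = 39.630 / (39.630 + 11.410) * 100 = 77.64%

77.64%


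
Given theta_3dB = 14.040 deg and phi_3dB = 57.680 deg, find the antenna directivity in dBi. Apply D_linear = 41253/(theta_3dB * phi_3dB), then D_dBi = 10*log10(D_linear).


D_linear = 41253 / (14.040 * 57.680) = 50.94050
D_dBi = 10 * log10(50.94050) = 17.07 dBi

17.07 dBi


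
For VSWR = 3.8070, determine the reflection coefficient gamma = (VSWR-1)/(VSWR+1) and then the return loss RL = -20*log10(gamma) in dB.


gamma = (3.8070 - 1) / (3.8070 + 1) = 0.5839401
RL = -20 * log10(0.5839401) = 4.673 dB

4.673 dB


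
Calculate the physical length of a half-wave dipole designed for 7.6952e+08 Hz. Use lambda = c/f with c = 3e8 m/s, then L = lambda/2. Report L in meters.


lambda = c / f = 3.0000e+08 / 7.6952e+08 = 0.3898534 m
L = lambda / 2 = 0.3898534 / 2 = 0.1949 m

0.1949 m


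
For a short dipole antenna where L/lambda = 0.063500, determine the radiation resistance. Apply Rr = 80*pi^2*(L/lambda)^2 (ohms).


Rr = 80 * pi^2 * (0.063500)^2 = 80 * 9.869604 * 4.032250e-03 = 3.184 ohm

3.184 ohm


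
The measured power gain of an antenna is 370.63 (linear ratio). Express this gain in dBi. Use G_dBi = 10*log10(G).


G_dBi = 10 * log10(370.63) = 25.69 dBi

25.69 dBi


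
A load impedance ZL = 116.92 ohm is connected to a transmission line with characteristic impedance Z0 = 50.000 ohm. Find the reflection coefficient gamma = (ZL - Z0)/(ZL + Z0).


gamma = (116.92 - 50.000) / (116.92 + 50.000) = 0.4009

0.4009


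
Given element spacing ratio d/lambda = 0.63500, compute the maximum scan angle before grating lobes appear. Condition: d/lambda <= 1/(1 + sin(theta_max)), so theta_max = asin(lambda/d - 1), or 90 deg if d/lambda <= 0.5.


lambda/d - 1 = 1/0.63500 - 1 = 0.5748031
theta_max = asin(0.5748031) = 35.09 deg

35.09 deg


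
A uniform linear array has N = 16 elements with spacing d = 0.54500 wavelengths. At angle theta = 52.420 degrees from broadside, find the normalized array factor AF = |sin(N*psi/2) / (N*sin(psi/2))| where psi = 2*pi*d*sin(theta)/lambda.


psi = 2*pi*0.54500*sin(52.420 deg) = 2.713795 rad
AF = |sin(16*2.713795/2) / (16*sin(2.713795/2))| = 0.01772

0.01772


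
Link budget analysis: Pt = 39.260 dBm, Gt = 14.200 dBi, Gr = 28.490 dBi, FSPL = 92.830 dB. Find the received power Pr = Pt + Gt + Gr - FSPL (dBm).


Pr = 39.260 + 14.200 + 28.490 - 92.830 = -10.88 dBm

-10.88 dBm


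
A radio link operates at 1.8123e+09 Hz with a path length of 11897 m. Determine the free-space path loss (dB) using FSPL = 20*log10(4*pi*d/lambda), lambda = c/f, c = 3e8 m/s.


lambda = c / f = 3.0000e+08 / 1.8123e+09 = 0.1655355 m
FSPL = 20 * log10(4*pi*11897/0.1655355) = 119.1 dB

119.1 dB


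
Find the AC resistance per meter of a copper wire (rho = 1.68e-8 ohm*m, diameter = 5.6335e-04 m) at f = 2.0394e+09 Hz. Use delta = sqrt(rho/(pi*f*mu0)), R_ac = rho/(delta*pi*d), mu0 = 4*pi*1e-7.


delta = sqrt(1.68e-8 / (pi * 2.0394e+09 * 4*pi*1e-7)) = 1.444520e-06 m
R_ac = 1.68e-8 / (1.444520e-06 * pi * 5.6335e-04) = 6.571 ohm/m

6.571 ohm/m


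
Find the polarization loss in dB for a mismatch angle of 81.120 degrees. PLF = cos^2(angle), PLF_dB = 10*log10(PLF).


PLF_linear = cos^2(81.120 deg) = 0.02382871
PLF_dB = 10 * log10(0.02382871) = -16.23 dB

-16.23 dB


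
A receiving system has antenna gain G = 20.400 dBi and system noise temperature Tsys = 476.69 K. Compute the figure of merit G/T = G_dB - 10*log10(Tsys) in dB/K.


G/T = 20.400 - 10*log10(476.69) = 20.400 - 26.78236 = -6.382 dB/K

-6.382 dB/K


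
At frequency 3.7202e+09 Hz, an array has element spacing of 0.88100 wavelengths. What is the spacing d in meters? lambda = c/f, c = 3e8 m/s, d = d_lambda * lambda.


lambda = c / f = 3.0000e+08 / 3.7202e+09 = 0.08064083 m
d = 0.88100 * 0.08064083 = 0.07104 m

0.07104 m


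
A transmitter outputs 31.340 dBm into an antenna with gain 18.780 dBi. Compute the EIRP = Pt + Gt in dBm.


EIRP = Pt + Gt = 31.340 + 18.780 = 50.12 dBm

50.12 dBm


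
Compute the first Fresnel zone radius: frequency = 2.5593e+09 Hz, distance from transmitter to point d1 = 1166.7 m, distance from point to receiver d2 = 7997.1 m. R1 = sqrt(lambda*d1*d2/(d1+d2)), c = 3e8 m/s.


lambda = c / f = 3.0000e+08 / 2.5593e+09 = 0.1172196 m
R1 = sqrt(0.1172196 * 1166.7 * 7997.1 / (1166.7 + 7997.1)) = 10.92 m

10.92 m


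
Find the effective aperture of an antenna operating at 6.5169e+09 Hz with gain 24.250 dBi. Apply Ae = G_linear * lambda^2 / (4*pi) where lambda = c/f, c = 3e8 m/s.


lambda = c / f = 3.0000e+08 / 6.5169e+09 = 0.04603416 m
G_linear = 10^(24.250/10) = 266.0725
Ae = G_linear * lambda^2 / (4*pi) = 266.0725 * 0.04603416^2 / (4*pi) = 0.04487 m^2

0.04487 m^2


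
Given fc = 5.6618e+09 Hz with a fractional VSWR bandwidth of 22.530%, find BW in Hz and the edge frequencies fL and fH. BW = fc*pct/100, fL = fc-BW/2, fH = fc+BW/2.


BW = 5.6618e+09 * 22.530/100 = 1.275604e+09 Hz
fL = 5.6618e+09 - 1.275604e+09/2 = 5.024e+09 Hz
fH = 5.6618e+09 + 1.275604e+09/2 = 6.300e+09 Hz

BW=1.276e+09 Hz, fL=5.024e+09 Hz, fH=6.300e+09 Hz


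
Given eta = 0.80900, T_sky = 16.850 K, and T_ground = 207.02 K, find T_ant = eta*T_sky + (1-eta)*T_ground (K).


T_ant = 0.80900 * 16.850 + (1 - 0.80900) * 207.02 = 53.17 K

53.17 K


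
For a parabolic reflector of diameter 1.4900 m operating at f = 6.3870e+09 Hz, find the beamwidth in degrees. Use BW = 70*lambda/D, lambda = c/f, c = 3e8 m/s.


lambda = c / f = 3.0000e+08 / 6.3870e+09 = 0.04697041 m
BW = 70 * 0.04697041 / 1.4900 = 2.207 deg

2.207 deg


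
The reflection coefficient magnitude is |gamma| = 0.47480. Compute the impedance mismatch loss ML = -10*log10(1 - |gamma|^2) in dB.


ML = -10 * log10(1 - 0.47480^2) = -10 * log10(0.77456496) = 1.109 dB

1.109 dB


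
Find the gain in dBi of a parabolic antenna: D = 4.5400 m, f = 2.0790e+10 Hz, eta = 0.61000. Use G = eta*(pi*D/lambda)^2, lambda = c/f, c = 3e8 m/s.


lambda = c / f = 3.0000e+08 / 2.0790e+10 = 0.01443001 m
G_linear = 0.61000 * (pi * 4.5400 / 0.01443001)^2 = 595947.5
G_dBi = 10 * log10(595947.5) = 57.75 dBi

57.75 dBi


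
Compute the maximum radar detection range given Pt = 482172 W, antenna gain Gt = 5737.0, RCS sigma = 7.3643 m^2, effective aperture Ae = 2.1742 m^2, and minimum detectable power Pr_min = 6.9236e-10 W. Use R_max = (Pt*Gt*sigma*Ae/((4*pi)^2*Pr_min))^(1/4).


R^4 = 482172*5737.0*7.3643*2.1742 / ((4*pi)^2 * 6.9236e-10) = 4.051036e+17
R_max = 4.051036e+17^0.25 = 25229 m

25229 m


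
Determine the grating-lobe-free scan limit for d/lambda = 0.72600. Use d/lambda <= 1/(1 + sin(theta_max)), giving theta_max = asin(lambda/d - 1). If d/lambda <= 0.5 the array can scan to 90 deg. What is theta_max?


lambda/d - 1 = 1/0.72600 - 1 = 0.3774105
theta_max = asin(0.3774105) = 22.17 deg

22.17 deg


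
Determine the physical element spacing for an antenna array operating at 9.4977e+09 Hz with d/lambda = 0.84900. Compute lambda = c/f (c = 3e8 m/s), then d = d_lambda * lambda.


lambda = c / f = 3.0000e+08 / 9.4977e+09 = 0.03158659 m
d = 0.84900 * 0.03158659 = 0.02682 m

0.02682 m


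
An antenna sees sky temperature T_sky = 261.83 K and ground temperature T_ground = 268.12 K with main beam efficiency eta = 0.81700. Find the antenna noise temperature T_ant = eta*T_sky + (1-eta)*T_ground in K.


T_ant = 0.81700 * 261.83 + (1 - 0.81700) * 268.12 = 263.0 K

263.0 K


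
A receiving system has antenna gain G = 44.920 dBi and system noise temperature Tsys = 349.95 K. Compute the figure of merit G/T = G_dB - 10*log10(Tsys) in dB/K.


G/T = 44.920 - 10*log10(349.95) = 44.920 - 25.44006 = 19.48 dB/K

19.48 dB/K


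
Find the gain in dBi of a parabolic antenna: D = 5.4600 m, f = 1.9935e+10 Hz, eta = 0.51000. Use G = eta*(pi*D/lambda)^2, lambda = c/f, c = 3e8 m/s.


lambda = c / f = 3.0000e+08 / 1.9935e+10 = 0.01504891 m
G_linear = 0.51000 * (pi * 5.4600 / 0.01504891)^2 = 662590.4
G_dBi = 10 * log10(662590.4) = 58.21 dBi

58.21 dBi


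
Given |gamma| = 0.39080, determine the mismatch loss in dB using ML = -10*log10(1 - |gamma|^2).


ML = -10 * log10(1 - 0.39080^2) = -10 * log10(0.84727536) = 0.7198 dB

0.7198 dB


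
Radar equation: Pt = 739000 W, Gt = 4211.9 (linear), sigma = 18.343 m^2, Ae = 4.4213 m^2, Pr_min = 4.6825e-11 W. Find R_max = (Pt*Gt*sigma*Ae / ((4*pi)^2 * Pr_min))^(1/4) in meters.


R^4 = 739000*4211.9*18.343*4.4213 / ((4*pi)^2 * 4.6825e-11) = 3.413857e+19
R_max = 3.413857e+19^0.25 = 76438 m

76438 m


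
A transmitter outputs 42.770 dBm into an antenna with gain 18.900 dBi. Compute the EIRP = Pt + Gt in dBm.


EIRP = Pt + Gt = 42.770 + 18.900 = 61.67 dBm

61.67 dBm


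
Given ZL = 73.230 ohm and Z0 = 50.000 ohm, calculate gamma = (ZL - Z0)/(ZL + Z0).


gamma = (73.230 - 50.000) / (73.230 + 50.000) = 0.1885

0.1885


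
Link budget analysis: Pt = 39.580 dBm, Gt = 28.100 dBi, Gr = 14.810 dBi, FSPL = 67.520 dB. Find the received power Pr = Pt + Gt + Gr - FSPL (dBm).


Pr = 39.580 + 28.100 + 14.810 - 67.520 = 14.97 dBm

14.97 dBm


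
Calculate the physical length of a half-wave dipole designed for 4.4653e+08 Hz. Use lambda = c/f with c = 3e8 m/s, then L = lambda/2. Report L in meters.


lambda = c / f = 3.0000e+08 / 4.4653e+08 = 0.6718474 m
L = lambda / 2 = 0.6718474 / 2 = 0.3359 m

0.3359 m


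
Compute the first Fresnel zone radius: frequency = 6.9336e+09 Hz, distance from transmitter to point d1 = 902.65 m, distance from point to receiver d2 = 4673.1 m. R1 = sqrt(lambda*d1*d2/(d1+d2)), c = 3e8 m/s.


lambda = c / f = 3.0000e+08 / 6.9336e+09 = 0.04326757 m
R1 = sqrt(0.04326757 * 902.65 * 4673.1 / (902.65 + 4673.1)) = 5.721 m

5.721 m


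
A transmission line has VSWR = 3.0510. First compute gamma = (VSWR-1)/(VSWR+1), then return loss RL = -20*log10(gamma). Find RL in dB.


gamma = (3.0510 - 1) / (3.0510 + 1) = 0.5062947
RL = -20 * log10(0.5062947) = 5.912 dB

5.912 dB


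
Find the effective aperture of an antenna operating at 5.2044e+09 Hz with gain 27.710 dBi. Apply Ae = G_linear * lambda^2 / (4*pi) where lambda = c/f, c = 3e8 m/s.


lambda = c / f = 3.0000e+08 / 5.2044e+09 = 0.05764353 m
G_linear = 10^(27.710/10) = 590.2011
Ae = G_linear * lambda^2 / (4*pi) = 590.2011 * 0.05764353^2 / (4*pi) = 0.1561 m^2

0.1561 m^2


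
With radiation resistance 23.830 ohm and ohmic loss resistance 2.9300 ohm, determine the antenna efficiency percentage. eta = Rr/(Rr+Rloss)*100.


eta = 23.830 / (23.830 + 2.9300) * 100 = 89.05%

89.05%


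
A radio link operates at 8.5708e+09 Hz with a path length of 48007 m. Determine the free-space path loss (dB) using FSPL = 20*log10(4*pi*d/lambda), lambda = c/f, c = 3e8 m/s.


lambda = c / f = 3.0000e+08 / 8.5708e+09 = 0.03500257 m
FSPL = 20 * log10(4*pi*48007/0.03500257) = 144.7 dB

144.7 dB


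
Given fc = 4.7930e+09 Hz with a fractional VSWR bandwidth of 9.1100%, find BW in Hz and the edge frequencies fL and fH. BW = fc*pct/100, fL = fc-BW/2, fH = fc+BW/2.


BW = 4.7930e+09 * 9.1100/100 = 4.366423e+08 Hz
fL = 4.7930e+09 - 4.366423e+08/2 = 4.575e+09 Hz
fH = 4.7930e+09 + 4.366423e+08/2 = 5.011e+09 Hz

BW=4.366e+08 Hz, fL=4.575e+09 Hz, fH=5.011e+09 Hz


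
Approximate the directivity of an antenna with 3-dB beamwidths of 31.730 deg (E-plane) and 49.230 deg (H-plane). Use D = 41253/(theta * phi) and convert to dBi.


D_linear = 41253 / (31.730 * 49.230) = 26.40922
D_dBi = 10 * log10(26.40922) = 14.22 dBi

14.22 dBi


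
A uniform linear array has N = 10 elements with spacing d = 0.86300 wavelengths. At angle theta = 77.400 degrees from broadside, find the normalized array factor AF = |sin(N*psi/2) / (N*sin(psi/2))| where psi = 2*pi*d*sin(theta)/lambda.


psi = 2*pi*0.86300*sin(77.400 deg) = 5.291800 rad
AF = |sin(10*5.291800/2) / (10*sin(5.291800/2))| = 0.2040

0.2040


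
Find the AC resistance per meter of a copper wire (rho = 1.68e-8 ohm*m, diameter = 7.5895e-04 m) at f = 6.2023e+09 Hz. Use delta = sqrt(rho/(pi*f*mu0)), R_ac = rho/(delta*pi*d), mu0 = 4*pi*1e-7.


delta = sqrt(1.68e-8 / (pi * 6.2023e+09 * 4*pi*1e-7)) = 8.283205e-07 m
R_ac = 1.68e-8 / (8.283205e-07 * pi * 7.5895e-04) = 8.506 ohm/m

8.506 ohm/m


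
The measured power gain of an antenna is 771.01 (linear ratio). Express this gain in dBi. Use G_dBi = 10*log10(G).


G_dBi = 10 * log10(771.01) = 28.87 dBi

28.87 dBi


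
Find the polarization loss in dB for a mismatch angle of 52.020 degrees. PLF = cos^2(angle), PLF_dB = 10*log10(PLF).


PLF_linear = cos^2(52.020 deg) = 0.3787004
PLF_dB = 10 * log10(0.3787004) = -4.217 dB

-4.217 dB


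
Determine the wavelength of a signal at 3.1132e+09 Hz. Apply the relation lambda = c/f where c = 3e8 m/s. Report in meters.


lambda = c / f = 3.0000e+08 / 3.1132e+09 = 0.09636 m

0.09636 m


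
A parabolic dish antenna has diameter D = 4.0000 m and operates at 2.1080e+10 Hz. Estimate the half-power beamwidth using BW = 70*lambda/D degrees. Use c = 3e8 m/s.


lambda = c / f = 3.0000e+08 / 2.1080e+10 = 0.01423150 m
BW = 70 * 0.01423150 / 4.0000 = 0.2491 deg

0.2491 deg


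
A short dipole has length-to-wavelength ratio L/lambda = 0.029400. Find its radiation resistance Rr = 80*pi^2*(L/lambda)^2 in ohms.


Rr = 80 * pi^2 * (0.029400)^2 = 80 * 9.869604 * 8.643600e-04 = 0.6825 ohm

0.6825 ohm


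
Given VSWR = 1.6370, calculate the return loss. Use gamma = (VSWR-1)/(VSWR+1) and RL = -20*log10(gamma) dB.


gamma = (1.6370 - 1) / (1.6370 + 1) = 0.2415624
RL = -20 * log10(0.2415624) = 12.34 dB

12.34 dB


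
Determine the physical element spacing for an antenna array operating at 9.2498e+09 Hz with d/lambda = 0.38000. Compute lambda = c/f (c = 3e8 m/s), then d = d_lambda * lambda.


lambda = c / f = 3.0000e+08 / 9.2498e+09 = 0.03243313 m
d = 0.38000 * 0.03243313 = 0.01232 m

0.01232 m


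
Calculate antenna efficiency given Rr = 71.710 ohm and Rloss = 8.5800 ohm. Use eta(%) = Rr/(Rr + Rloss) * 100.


eta = 71.710 / (71.710 + 8.5800) * 100 = 89.31%

89.31%


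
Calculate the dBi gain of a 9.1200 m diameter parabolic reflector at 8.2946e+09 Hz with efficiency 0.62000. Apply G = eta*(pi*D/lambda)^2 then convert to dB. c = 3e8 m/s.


lambda = c / f = 3.0000e+08 / 8.2946e+09 = 0.03616811 m
G_linear = 0.62000 * (pi * 9.1200 / 0.03616811)^2 = 389071.6
G_dBi = 10 * log10(389071.6) = 55.90 dBi

55.90 dBi
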